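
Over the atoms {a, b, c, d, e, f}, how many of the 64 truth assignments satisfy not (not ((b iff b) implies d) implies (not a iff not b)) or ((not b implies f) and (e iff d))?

Initial set: {T (not (not ((b iff b) implies d) implies (not a iff not b)) or ((not b implies f) and (e iff d)))}.
T (not (not ((b iff b) implies d) implies (not a iff not b)) or ((not b implies f) and (e iff d))): β-rule — branch into T not (not ((b iff b) implies d) implies (not a iff not b))  //  T ((not b implies f) and (e iff d)).
  branch 1 (add T not (not ((b iff b) implies d) implies (not a iff not b))):
    T not (not ((b iff b) implies d) implies (not a iff not b)): α-rule — add T not ((b iff b) implies d), F (not a iff not b).
    T not ((b iff b) implies d): α-rule — add T (b iff b), F d.
    F (not a iff not b): β-rule — branch into T not a, F not b  //  F not a, T not b.
      branch 1.1 (add T not a, F not b):
        T (b iff b): β-rule — branch into T b, T b  //  F b, F b.
          branch 1.1.1 (add T b, T b):
            ○ open, literals {a=0, b=1, d=0}.
          branch 1.1.2 (add F b, F b):
            × closes — contains both b and not b.
      branch 1.2 (add F not a, T not b):
        T (b iff b): β-rule — branch into T b, T b  //  F b, F b.
          branch 1.2.1 (add T b, T b):
            × closes — contains both b and not b.
          branch 1.2.2 (add F b, F b):
            ○ open, literals {a=1, b=0, d=0}.
  branch 2 (add T ((not b implies f) and (e iff d))):
    T ((not b implies f) and (e iff d)): α-rule — add T (not b implies f), T (e iff d).
    T (not b implies f): β-rule — branch into F not b  //  T f.
      branch 2.1 (add F not b):
        T (e iff d): β-rule — branch into T e, T d  //  F e, F d.
          branch 2.1.1 (add T e, T d):
            ○ open, literals {b=1, d=1, e=1}.
          branch 2.1.2 (add F e, F d):
            ○ open, literals {b=1, d=0, e=0}.
      branch 2.2 (add T f):
        T (e iff d): β-rule — branch into T e, T d  //  F e, F d.
          branch 2.2.1 (add T e, T d):
            ○ open, literals {d=1, e=1, f=1}.
          branch 2.2.2 (add F e, F d):
            ○ open, literals {d=0, e=0, f=1}.
2 branches closed, 6 open.
Each open branch fixes some atoms; the unmentioned ones are free. Counting distinct full assignments: branch {a=0, b=1, d=0} (c, e, f) contributes 8 new; branch {a=1, b=0, d=0} (c, e, f) contributes 8 new; branch {b=1, d=1, e=1} (a, c, f) contributes 8 new; branch {b=1, d=0, e=0} (a, c, f) contributes 4 new; branch {d=1, e=1, f=1} (a, b, c) contributes 4 new; branch {d=0, e=0, f=1} (a, b, c) contributes 2 new. Total: 34.

34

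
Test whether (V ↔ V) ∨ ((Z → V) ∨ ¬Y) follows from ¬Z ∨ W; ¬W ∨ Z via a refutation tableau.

Yes

Initial set: {(¬Z ∨ W); (¬W ∨ Z); ¬((V ↔ V) ∨ ((Z → V) ∨ ¬Y))}.
¬((V ↔ V) ∨ ((Z → V) ∨ ¬Y)): α-rule — add ¬(V ↔ V), ¬((Z → V) ∨ ¬Y).
¬((Z → V) ∨ ¬Y): α-rule — add ¬(Z → V), ¬¬Y.
¬(Z → V): α-rule — add Z, ¬V.
(¬Z ∨ W): β-rule — branch into ¬Z  //  W.
  branch 1 (add ¬Z):
    × closes — contains both Z and ¬Z.
  branch 2 (add W):
    (¬W ∨ Z): β-rule — branch into ¬W  //  Z.
      branch 2.1 (add ¬W):
        × closes — contains both W and ¬W.
      branch 2.2 (add Z):
        ¬(V ↔ V): β-rule — branch into V, ¬V  //  ¬V, V.
          branch 2.2.1 (add V, ¬V):
            × closes — contains both V and ¬V.
          branch 2.2.2 (add ¬V, V):
            × closes — contains both V and ¬V.
All 4 branches close.
Every branch closed, so the premises entail the conclusion.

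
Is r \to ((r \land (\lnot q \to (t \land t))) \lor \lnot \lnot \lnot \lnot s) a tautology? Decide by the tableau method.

Assume the negation and expand:
Initial set: {\lnot (r \to ((r \land (\lnot q \to (t \land t))) \lor \lnot \lnot \lnot \lnot s))}.
\lnot (r \to ((r \land (\lnot q \to (t \land t))) \lor \lnot \lnot \lnot \lnot s)): α-rule — add r, \lnot ((r \land (\lnot q \to (t \land t))) \lor \lnot \lnot \lnot \lnot s).
\lnot ((r \land (\lnot q \to (t \land t))) \lor \lnot \lnot \lnot \lnot s): α-rule — add \lnot (r \land (\lnot q \to (t \land t))), \lnot \lnot \lnot \lnot \lnot s.
\lnot \lnot \lnot \lnot \lnot s: drop double negation, giving \lnot \lnot \lnot s.
\lnot \lnot \lnot s: drop double negation, giving \lnot s.
\lnot (r \land (\lnot q \to (t \land t))): β-rule — branch into \lnot r  //  \lnot (\lnot q \to (t \land t)).
  branch 1 (add \lnot r):
    × closes — contains both r and \lnot r.
  branch 2 (add \lnot (\lnot q \to (t \land t))):
    \lnot (\lnot q \to (t \land t)): α-rule — add \lnot q, \lnot (t \land t).
    \lnot (t \land t): β-rule — branch into \lnot t  //  \lnot t.
      branch 2.1 (add \lnot t):
        ○ open, literals {q=F, r=T, s=F, t=F}.
      branch 2.2 (add \lnot t):
        ○ open, literals {q=F, r=T, s=F, t=F}.
1 branch closed, 2 open.
An open branch gives a countermodel: q=F, r=T, s=F, t=F (unmentioned atoms arbitrary); under it the original formula is false.

Not valid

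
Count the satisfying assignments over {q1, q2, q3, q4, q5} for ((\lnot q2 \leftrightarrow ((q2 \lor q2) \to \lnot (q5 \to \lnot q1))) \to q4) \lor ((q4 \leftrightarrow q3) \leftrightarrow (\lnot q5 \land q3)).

Initial set: {T (((\lnot q2 \leftrightarrow ((q2 \lor q2) \to \lnot (q5 \to \lnot q1))) \to q4) \lor ((q4 \leftrightarrow q3) \leftrightarrow (\lnot q5 \land q3)))}.
T (((\lnot q2 \leftrightarrow ((q2 \lor q2) \to \lnot (q5 \to \lnot q1))) \to q4) \lor ((q4 \leftrightarrow q3) \leftrightarrow (\lnot q5 \land q3))): β-rule — branch into T ((\lnot q2 \leftrightarrow ((q2 \lor q2) \to \lnot (q5 \to \lnot q1))) \to q4)  //  T ((q4 \leftrightarrow q3) \leftrightarrow (\lnot q5 \land q3)).
  branch 1 (add T ((\lnot q2 \leftrightarrow ((q2 \lor q2) \to \lnot (q5 \to \lnot q1))) \to q4)):
    T ((\lnot q2 \leftrightarrow ((q2 \lor q2) \to \lnot (q5 \to \lnot q1))) \to q4): β-rule — branch into F (\lnot q2 \leftrightarrow ((q2 \lor q2) \to \lnot (q5 \to \lnot q1)))  //  T q4.
      branch 1.1 (add F (\lnot q2 \leftrightarrow ((q2 \lor q2) \to \lnot (q5 \to \lnot q1)))):
        F (\lnot q2 \leftrightarrow ((q2 \lor q2) \to \lnot (q5 \to \lnot q1))): β-rule — branch into T \lnot q2, F ((q2 \lor q2) \to \lnot (q5 \to \lnot q1))  //  F \lnot q2, T ((q2 \lor q2) \to \lnot (q5 \to \lnot q1)).
          branch 1.1.1 (add T \lnot q2, F ((q2 \lor q2) \to \lnot (q5 \to \lnot q1))):
            F ((q2 \lor q2) \to \lnot (q5 \to \lnot q1)): α-rule — add T (q2 \lor q2), F \lnot (q5 \to \lnot q1).
            T (q2 \lor q2): β-rule — branch into T q2  //  T q2.
              branch 1.1.1.1 (add T q2):
                × closes — contains both q2 and \lnot q2.
              branch 1.1.1.2 (add T q2):
                × closes — contains both q2 and \lnot q2.
          branch 1.1.2 (add F \lnot q2, T ((q2 \lor q2) \to \lnot (q5 \to \lnot q1))):
            T ((q2 \lor q2) \to \lnot (q5 \to \lnot q1)): β-rule — branch into F (q2 \lor q2)  //  T \lnot (q5 \to \lnot q1).
              branch 1.1.2.1 (add F (q2 \lor q2)):
                F (q2 \lor q2): α-rule — add F q2, F q2.
                × closes — contains both q2 and \lnot q2.
              branch 1.1.2.2 (add T \lnot (q5 \to \lnot q1)):
                T \lnot (q5 \to \lnot q1): α-rule — add T q5, F \lnot q1.
                ○ open, literals {q1=T, q2=T, q5=T}.
      branch 1.2 (add T q4):
        ○ open, literals {q4=T}.
  branch 2 (add T ((q4 \leftrightarrow q3) \leftrightarrow (\lnot q5 \land q3))):
    T ((q4 \leftrightarrow q3) \leftrightarrow (\lnot q5 \land q3)): β-rule — branch into T (q4 \leftrightarrow q3), T (\lnot q5 \land q3)  //  F (q4 \leftrightarrow q3), F (\lnot q5 \land q3).
      branch 2.1 (add T (q4 \leftrightarrow q3), T (\lnot q5 \land q3)):
        T (\lnot q5 \land q3): α-rule — add T \lnot q5, T q3.
        T (q4 \leftrightarrow q3): β-rule — branch into T q4, T q3  //  F q4, F q3.
          branch 2.1.1 (add T q4, T q3):
            ○ open, literals {q3=T, q4=T, q5=F}.
          branch 2.1.2 (add F q4, F q3):
            × closes — contains both q3 and \lnot q3.
      branch 2.2 (add F (q4 \leftrightarrow q3), F (\lnot q5 \land q3)):
        F (q4 \leftrightarrow q3): β-rule — branch into T q4, F q3  //  F q4, T q3.
          branch 2.2.1 (add T q4, F q3):
            F (\lnot q5 \land q3): β-rule — branch into F \lnot q5  //  F q3.
              branch 2.2.1.1 (add F \lnot q5):
                ○ open, literals {q3=F, q4=T, q5=T}.
              branch 2.2.1.2 (add F q3):
                ○ open, literals {q3=F, q4=T}.
          branch 2.2.2 (add F q4, T q3):
            F (\lnot q5 \land q3): β-rule — branch into F \lnot q5  //  F q3.
              branch 2.2.2.1 (add F \lnot q5):
                ○ open, literals {q3=T, q4=F, q5=T}.
              branch 2.2.2.2 (add F q3):
                × closes — contains both q3 and \lnot q3.
5 branches closed, 6 open.
Each open branch fixes some atoms; the unmentioned ones are free. Counting distinct full assignments: branch {q1=T, q2=T, q5=T} (q3, q4) contributes 4 new; branch {q4=T} (q1, q2, q3, q5) contributes 14 new; branch {q3=T, q4=T, q5=F} (q1, q2) contributes 0 new; branch {q3=F, q4=T, q5=T} (q1, q2) contributes 0 new; branch {q3=F, q4=T} (q1, q2, q5) contributes 0 new; branch {q3=T, q4=F, q5=T} (q1, q2) contributes 3 new. Total: 21.

21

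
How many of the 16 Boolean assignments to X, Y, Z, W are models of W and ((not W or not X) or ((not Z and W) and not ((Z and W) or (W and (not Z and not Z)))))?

Initial set: {T (W and ((not W or not X) or ((not Z and W) and not ((Z and W) or (W and (not Z and not Z))))))}.
T (W and ((not W or not X) or ((not Z and W) and not ((Z and W) or (W and (not Z and not Z)))))): α-rule — add T W, T ((not W or not X) or ((not Z and W) and not ((Z and W) or (W and (not Z and not Z))))).
T ((not W or not X) or ((not Z and W) and not ((Z and W) or (W and (not Z and not Z))))): β-rule — branch into T (not W or not X)  //  T ((not Z and W) and not ((Z and W) or (W and (not Z and not Z)))).
  branch 1 (add T (not W or not X)):
    T (not W or not X): β-rule — branch into T not W  //  T not X.
      branch 1.1 (add T not W):
        × closes — contains both W and not W.
      branch 1.2 (add T not X):
        ○ open, literals {W=T, X=F}.
  branch 2 (add T ((not Z and W) and not ((Z and W) or (W and (not Z and not Z))))):
    T ((not Z and W) and not ((Z and W) or (W and (not Z and not Z)))): α-rule — add T (not Z and W), T not ((Z and W) or (W and (not Z and not Z))).
    T (not Z and W): α-rule — add T not Z, T W.
    T not ((Z and W) or (W and (not Z and not Z))): α-rule — add F (Z and W), F (W and (not Z and not Z)).
    F (Z and W): β-rule — branch into F Z  //  F W.
      branch 2.1 (add F Z):
        F (W and (not Z and not Z)): β-rule — branch into F W  //  F (not Z and not Z).
          branch 2.1.1 (add F W):
            × closes — contains both W and not W.
          branch 2.1.2 (add F (not Z and not Z)):
            F (not Z and not Z): β-rule — branch into F not Z  //  F not Z.
              branch 2.1.2.1 (add F not Z):
                × closes — contains both Z and not Z.
              branch 2.1.2.2 (add F not Z):
                × closes — contains both Z and not Z.
      branch 2.2 (add F W):
        × closes — contains both W and not W.
5 branches closed, 1 open.
Each open branch fixes some atoms; the unmentioned ones are free. Counting distinct full assignments: branch {W=T, X=F} (Y, Z) contributes 4 new. Total: 4.

4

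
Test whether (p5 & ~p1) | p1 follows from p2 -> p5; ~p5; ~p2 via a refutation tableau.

Initial set: {(p2 -> p5); ~p5; ~p2; ~((p5 & ~p1) | p1)}.
~((p5 & ~p1) | p1): α-rule — add ~(p5 & ~p1), ~p1.
(p2 -> p5): β-rule — branch into ~p2  //  p5.
  branch 1 (add ~p2):
    ~(p5 & ~p1): β-rule — branch into ~p5  //  ~~p1.
      branch 1.1 (add ~p5):
        ○ open, literals {p1=false, p2=false, p5=false}.
      branch 1.2 (add ~~p1):
        × closes — contains both p1 and ~p1.
  branch 2 (add p5):
    × closes — contains both p5 and ~p5.
2 branches closed, 1 open.
An open branch gives a countermodel: p1=false, p2=false, p5=false (unmentioned atoms arbitrary); the premises hold there but the conclusion fails.

No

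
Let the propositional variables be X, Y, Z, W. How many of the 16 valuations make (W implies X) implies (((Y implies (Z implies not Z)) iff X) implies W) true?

Initial set: {((W implies X) implies (((Y implies (Z implies not Z)) iff X) implies W))}.
((W implies X) implies (((Y implies (Z implies not Z)) iff X) implies W)): β-rule — branch into not (W implies X)  //  (((Y implies (Z implies not Z)) iff X) implies W).
  branch 1 (add not (W implies X)):
    not (W implies X): α-rule — add W, not X.
    ○ open, literals {W=true, X=false}.
  branch 2 (add (((Y implies (Z implies not Z)) iff X) implies W)):
    (((Y implies (Z implies not Z)) iff X) implies W): β-rule — branch into not ((Y implies (Z implies not Z)) iff X)  //  W.
      branch 2.1 (add not ((Y implies (Z implies not Z)) iff X)):
        not ((Y implies (Z implies not Z)) iff X): β-rule — branch into (Y implies (Z implies not Z)), not X  //  not (Y implies (Z implies not Z)), X.
          branch 2.1.1 (add (Y implies (Z implies not Z)), not X):
            (Y implies (Z implies not Z)): β-rule — branch into not Y  //  (Z implies not Z).
              branch 2.1.1.1 (add not Y):
                ○ open, literals {X=false, Y=false}.
              branch 2.1.1.2 (add (Z implies not Z)):
                (Z implies not Z): β-rule — branch into not Z  //  not Z.
                  branch 2.1.1.2.1 (add not Z):
                    ○ open, literals {X=false, Z=false}.
                  branch 2.1.1.2.2 (add not Z):
                    ○ open, literals {X=false, Z=false}.
          branch 2.1.2 (add not (Y implies (Z implies not Z)), X):
            not (Y implies (Z implies not Z)): α-rule — add Y, not (Z implies not Z).
            not (Z implies not Z): α-rule — add Z, not not Z.
            ○ open, literals {X=true, Y=true, Z=true}.
      branch 2.2 (add W):
        ○ open, literals {W=true}.
0 branches closed, 6 open.
Each open branch fixes some atoms; the unmentioned ones are free. Counting distinct full assignments: branch {W=true, X=false} (Y, Z) contributes 4 new; branch {X=false, Y=false} (Z, W) contributes 2 new; branch {X=false, Z=false} (Y, W) contributes 1 new; branch {X=false, Z=false} (Y, W) contributes 0 new; branch {X=true, Y=true, Z=true} (W) contributes 2 new; branch {W=true} (X, Y, Z) contributes 3 new. Total: 12.

12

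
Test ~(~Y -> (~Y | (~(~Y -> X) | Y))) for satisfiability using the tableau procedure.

Unsatisfiable

Initial set: {~(~Y -> (~Y | (~(~Y -> X) | Y)))}.
~(~Y -> (~Y | (~(~Y -> X) | Y))): α-rule — add ~Y, ~(~Y | (~(~Y -> X) | Y)).
~(~Y | (~(~Y -> X) | Y)): α-rule — add ~~Y, ~(~(~Y -> X) | Y).
× closes — contains both Y and ~Y.
All 1 branch closes.
Every branch closed; the formula is unsatisfiable.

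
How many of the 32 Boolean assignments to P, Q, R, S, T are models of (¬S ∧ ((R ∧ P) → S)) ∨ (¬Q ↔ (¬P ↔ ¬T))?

22

Initial set: {((¬S ∧ ((R ∧ P) → S)) ∨ (¬Q ↔ (¬P ↔ ¬T)))}.
((¬S ∧ ((R ∧ P) → S)) ∨ (¬Q ↔ (¬P ↔ ¬T))): β-rule — branch into (¬S ∧ ((R ∧ P) → S))  //  (¬Q ↔ (¬P ↔ ¬T)).
  branch 1 (add (¬S ∧ ((R ∧ P) → S))):
    (¬S ∧ ((R ∧ P) → S)): α-rule — add ¬S, ((R ∧ P) → S).
    ((R ∧ P) → S): β-rule — branch into ¬(R ∧ P)  //  S.
      branch 1.1 (add ¬(R ∧ P)):
        ¬(R ∧ P): β-rule — branch into ¬R  //  ¬P.
          branch 1.1.1 (add ¬R):
            ○ open, literals {R=F, S=F}.
          branch 1.1.2 (add ¬P):
            ○ open, literals {P=F, S=F}.
      branch 1.2 (add S):
        × closes — contains both S and ¬S.
  branch 2 (add (¬Q ↔ (¬P ↔ ¬T))):
    (¬Q ↔ (¬P ↔ ¬T)): β-rule — branch into ¬Q, (¬P ↔ ¬T)  //  ¬¬Q, ¬(¬P ↔ ¬T).
      branch 2.1 (add ¬Q, (¬P ↔ ¬T)):
        (¬P ↔ ¬T): β-rule — branch into ¬P, ¬T  //  ¬¬P, ¬¬T.
          branch 2.1.1 (add ¬P, ¬T):
            ○ open, literals {P=F, Q=F, T=F}.
          branch 2.1.2 (add ¬¬P, ¬¬T):
            ○ open, literals {P=T, Q=F, T=T}.
      branch 2.2 (add ¬¬Q, ¬(¬P ↔ ¬T)):
        ¬(¬P ↔ ¬T): β-rule — branch into ¬P, ¬¬T  //  ¬¬P, ¬T.
          branch 2.2.1 (add ¬P, ¬¬T):
            ○ open, literals {P=F, Q=T, T=T}.
          branch 2.2.2 (add ¬¬P, ¬T):
            ○ open, literals {P=T, Q=T, T=F}.
1 branch closed, 6 open.
Each open branch fixes some atoms; the unmentioned ones are free. Counting distinct full assignments: branch {R=F, S=F} (P, Q, T) contributes 8 new; branch {P=F, S=F} (Q, R, T) contributes 4 new; branch {P=F, Q=F, T=F} (R, S) contributes 2 new; branch {P=T, Q=F, T=T} (R, S) contributes 3 new; branch {P=F, Q=T, T=T} (R, S) contributes 2 new; branch {P=T, Q=T, T=F} (R, S) contributes 3 new. Total: 22.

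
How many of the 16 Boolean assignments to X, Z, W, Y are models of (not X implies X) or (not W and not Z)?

Initial set: {((not X implies X) or (not W and not Z))}.
((not X implies X) or (not W and not Z)): β-rule — branch into (not X implies X)  //  (not W and not Z).
  branch 1 (add (not X implies X)):
    (not X implies X): β-rule — branch into not not X  //  X.
      branch 1.1 (add not not X):
        ○ open, literals {X=true}.
      branch 1.2 (add X):
        ○ open, literals {X=true}.
  branch 2 (add (not W and not Z)):
    (not W and not Z): α-rule — add not W, not Z.
    ○ open, literals {W=false, Z=false}.
0 branches closed, 3 open.
Each open branch fixes some atoms; the unmentioned ones are free. Counting distinct full assignments: branch {X=true} (Z, W, Y) contributes 8 new; branch {X=true} (Z, W, Y) contributes 0 new; branch {W=false, Z=false} (X, Y) contributes 2 new. Total: 10.

10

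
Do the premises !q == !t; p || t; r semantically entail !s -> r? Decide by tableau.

Initial set: {(!q == !t); (p || t); r; !(!s -> r)}.
!(!s -> r): α-rule — add !s, !r.
× closes — contains both r and !r.
All 1 branch closes.
Every branch closed, so the premises entail the conclusion.

Yes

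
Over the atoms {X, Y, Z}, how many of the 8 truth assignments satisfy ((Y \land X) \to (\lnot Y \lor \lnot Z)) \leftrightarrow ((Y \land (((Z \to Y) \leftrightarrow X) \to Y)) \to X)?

5

Initial set: {(((Y \land X) \to (\lnot Y \lor \lnot Z)) \leftrightarrow ((Y \land (((Z \to Y) \leftrightarrow X) \to Y)) \to X))}.
(((Y \land X) \to (\lnot Y \lor \lnot Z)) \leftrightarrow ((Y \land (((Z \to Y) \leftrightarrow X) \to Y)) \to X)): β-rule — branch into ((Y \land X) \to (\lnot Y \lor \lnot Z)), ((Y \land (((Z \to Y) \leftrightarrow X) \to Y)) \to X)  //  \lnot ((Y \land X) \to (\lnot Y \lor \lnot Z)), \lnot ((Y \land (((Z \to Y) \leftrightarrow X) \to Y)) \to X).
  branch 1 (add ((Y \land X) \to (\lnot Y \lor \lnot Z)), ((Y \land (((Z \to Y) \leftrightarrow X) \to Y)) \to X)):
    ((Y \land X) \to (\lnot Y \lor \lnot Z)): β-rule — branch into \lnot (Y \land X)  //  (\lnot Y \lor \lnot Z).
      branch 1.1 (add \lnot (Y \land X)):
        ((Y \land (((Z \to Y) \leftrightarrow X) \to Y)) \to X): β-rule — branch into \lnot (Y \land (((Z \to Y) \leftrightarrow X) \to Y))  //  X.
          branch 1.1.1 (add \lnot (Y \land (((Z \to Y) \leftrightarrow X) \to Y))):
            \lnot (Y \land X): β-rule — branch into \lnot Y  //  \lnot X.
              branch 1.1.1.1 (add \lnot Y):
                \lnot (Y \land (((Z \to Y) \leftrightarrow X) \to Y)): β-rule — branch into \lnot Y  //  \lnot (((Z \to Y) \leftrightarrow X) \to Y).
                  branch 1.1.1.1.1 (add \lnot Y):
                    ○ open, literals {Y=0}.
                  branch 1.1.1.1.2 (add \lnot (((Z \to Y) \leftrightarrow X) \to Y)):
                    \lnot (((Z \to Y) \leftrightarrow X) \to Y): α-rule — add ((Z \to Y) \leftrightarrow X), \lnot Y.
                    ((Z \to Y) \leftrightarrow X): β-rule — branch into (Z \to Y), X  //  \lnot (Z \to Y), \lnot X.
                      branch 1.1.1.1.2.1 (add (Z \to Y), X):
                        (Z \to Y): β-rule — branch into \lnot Z  //  Y.
                          branch 1.1.1.1.2.1.1 (add \lnot Z):
                            ○ open, literals {X=1, Y=0, Z=0}.
                          branch 1.1.1.1.2.1.2 (add Y):
                            × closes — contains both Y and \lnot Y.
                      branch 1.1.1.1.2.2 (add \lnot (Z \to Y), \lnot X):
                        \lnot (Z \to Y): α-rule — add Z, \lnot Y.
                        ○ open, literals {X=0, Y=0, Z=1}.
              branch 1.1.1.2 (add \lnot X):
                \lnot (Y \land (((Z \to Y) \leftrightarrow X) \to Y)): β-rule — branch into \lnot Y  //  \lnot (((Z \to Y) \leftrightarrow X) \to Y).
                  branch 1.1.1.2.1 (add \lnot Y):
                    ○ open, literals {X=0, Y=0}.
                  branch 1.1.1.2.2 (add \lnot (((Z \to Y) \leftrightarrow X) \to Y)):
                    \lnot (((Z \to Y) \leftrightarrow X) \to Y): α-rule — add ((Z \to Y) \leftrightarrow X), \lnot Y.
                    ((Z \to Y) \leftrightarrow X): β-rule — branch into (Z \to Y), X  //  \lnot (Z \to Y), \lnot X.
                      branch 1.1.1.2.2.1 (add (Z \to Y), X):
                        × closes — contains both X and \lnot X.
                      branch 1.1.1.2.2.2 (add \lnot (Z \to Y), \lnot X):
                        \lnot (Z \to Y): α-rule — add Z, \lnot Y.
                        ○ open, literals {X=0, Y=0, Z=1}.
          branch 1.1.2 (add X):
            \lnot (Y \land X): β-rule — branch into \lnot Y  //  \lnot X.
              branch 1.1.2.1 (add \lnot Y):
                ○ open, literals {X=1, Y=0}.
              branch 1.1.2.2 (add \lnot X):
                × closes — contains both X and \lnot X.
      branch 1.2 (add (\lnot Y \lor \lnot Z)):
        ((Y \land (((Z \to Y) \leftrightarrow X) \to Y)) \to X): β-rule — branch into \lnot (Y \land (((Z \to Y) \leftrightarrow X) \to Y))  //  X.
          branch 1.2.1 (add \lnot (Y \land (((Z \to Y) \leftrightarrow X) \to Y))):
            (\lnot Y \lor \lnot Z): β-rule — branch into \lnot Y  //  \lnot Z.
              branch 1.2.1.1 (add \lnot Y):
                \lnot (Y \land (((Z \to Y) \leftrightarrow X) \to Y)): β-rule — branch into \lnot Y  //  \lnot (((Z \to Y) \leftrightarrow X) \to Y).
                  branch 1.2.1.1.1 (add \lnot Y):
                    ○ open, literals {Y=0}.
                  branch 1.2.1.1.2 (add \lnot (((Z \to Y) \leftrightarrow X) \to Y)):
                    \lnot (((Z \to Y) \leftrightarrow X) \to Y): α-rule — add ((Z \to Y) \leftrightarrow X), \lnot Y.
                    ((Z \to Y) \leftrightarrow X): β-rule — branch into (Z \to Y), X  //  \lnot (Z \to Y), \lnot X.
                      branch 1.2.1.1.2.1 (add (Z \to Y), X):
                        (Z \to Y): β-rule — branch into \lnot Z  //  Y.
                          branch 1.2.1.1.2.1.1 (add \lnot Z):
                            ○ open, literals {X=1, Y=0, Z=0}.
                          branch 1.2.1.1.2.1.2 (add Y):
                            × closes — contains both Y and \lnot Y.
                      branch 1.2.1.1.2.2 (add \lnot (Z \to Y), \lnot X):
                        \lnot (Z \to Y): α-rule — add Z, \lnot Y.
                        ○ open, literals {X=0, Y=0, Z=1}.
              branch 1.2.1.2 (add \lnot Z):
                \lnot (Y \land (((Z \to Y) \leftrightarrow X) \to Y)): β-rule — branch into \lnot Y  //  \lnot (((Z \to Y) \leftrightarrow X) \to Y).
                  branch 1.2.1.2.1 (add \lnot Y):
                    ○ open, literals {Y=0, Z=0}.
                  branch 1.2.1.2.2 (add \lnot (((Z \to Y) \leftrightarrow X) \to Y)):
                    \lnot (((Z \to Y) \leftrightarrow X) \to Y): α-rule — add ((Z \to Y) \leftrightarrow X), \lnot Y.
                    ((Z \to Y) \leftrightarrow X): β-rule — branch into (Z \to Y), X  //  \lnot (Z \to Y), \lnot X.
                      branch 1.2.1.2.2.1 (add (Z \to Y), X):
                        (Z \to Y): β-rule — branch into \lnot Z  //  Y.
                          branch 1.2.1.2.2.1.1 (add \lnot Z):
                            ○ open, literals {X=1, Y=0, Z=0}.
                          branch 1.2.1.2.2.1.2 (add Y):
                            × closes — contains both Y and \lnot Y.
                      branch 1.2.1.2.2.2 (add \lnot (Z \to Y), \lnot X):
                        \lnot (Z \to Y): α-rule — add Z, \lnot Y.
                        × closes — contains both Z and \lnot Z.
          branch 1.2.2 (add X):
            (\lnot Y \lor \lnot Z): β-rule — branch into \lnot Y  //  \lnot Z.
              branch 1.2.2.1 (add \lnot Y):
                ○ open, literals {X=1, Y=0}.
              branch 1.2.2.2 (add \lnot Z):
                ○ open, literals {X=1, Z=0}.
  branch 2 (add \lnot ((Y \land X) \to (\lnot Y \lor \lnot Z)), \lnot ((Y \land (((Z \to Y) \leftrightarrow X) \to Y)) \to X)):
    \lnot ((Y \land X) \to (\lnot Y \lor \lnot Z)): α-rule — add (Y \land X), \lnot (\lnot Y \lor \lnot Z).
    \lnot ((Y \land (((Z \to Y) \leftrightarrow X) \to Y)) \to X): α-rule — add (Y \land (((Z \to Y) \leftrightarrow X) \to Y)), \lnot X.
    (Y \land X): α-rule — add Y, X.
    × closes — contains both X and \lnot X.
7 branches closed, 13 open.
Each open branch fixes some atoms; the unmentioned ones are free. Counting distinct full assignments: branch {Y=0} (X, Z) contributes 4 new; branch {X=1, Y=0, Z=0} (none free) contributes 0 new; branch {X=0, Y=0, Z=1} (none free) contributes 0 new; branch {X=0, Y=0} (Z) contributes 0 new; branch {X=0, Y=0, Z=1} (none free) contributes 0 new; branch {X=1, Y=0} (Z) contributes 0 new; branch {Y=0} (X, Z) contributes 0 new; branch {X=1, Y=0, Z=0} (none free) contributes 0 new; branch {X=0, Y=0, Z=1} (none free) contributes 0 new; branch {Y=0, Z=0} (X) contributes 0 new; branch {X=1, Y=0, Z=0} (none free) contributes 0 new; branch {X=1, Y=0} (Z) contributes 0 new; branch {X=1, Z=0} (Y) contributes 1 new. Total: 5.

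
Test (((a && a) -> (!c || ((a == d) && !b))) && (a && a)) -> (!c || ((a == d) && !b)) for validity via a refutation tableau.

Valid

Assume the negation and expand:
Initial set: {!((((a && a) -> (!c || ((a == d) && !b))) && (a && a)) -> (!c || ((a == d) && !b)))}.
!((((a && a) -> (!c || ((a == d) && !b))) && (a && a)) -> (!c || ((a == d) && !b))): α-rule — add (((a && a) -> (!c || ((a == d) && !b))) && (a && a)), !(!c || ((a == d) && !b)).
(((a && a) -> (!c || ((a == d) && !b))) && (a && a)): α-rule — add ((a && a) -> (!c || ((a == d) && !b))), (a && a).
!(!c || ((a == d) && !b)): α-rule — add !!c, !((a == d) && !b).
(a && a): α-rule — add a, a.
((a && a) -> (!c || ((a == d) && !b))): β-rule — branch into !(a && a)  //  (!c || ((a == d) && !b)).
  branch 1 (add !(a && a)):
    !((a == d) && !b): β-rule — branch into !(a == d)  //  !!b.
      branch 1.1 (add !(a == d)):
        !(a && a): β-rule — branch into !a  //  !a.
          branch 1.1.1 (add !a):
            × closes — contains both a and !a.
          branch 1.1.2 (add !a):
            × closes — contains both a and !a.
      branch 1.2 (add !!b):
        !(a && a): β-rule — branch into !a  //  !a.
          branch 1.2.1 (add !a):
            × closes — contains both a and !a.
          branch 1.2.2 (add !a):
            × closes — contains both a and !a.
  branch 2 (add (!c || ((a == d) && !b))):
    !((a == d) && !b): β-rule — branch into !(a == d)  //  !!b.
      branch 2.1 (add !(a == d)):
        (!c || ((a == d) && !b)): β-rule — branch into !c  //  ((a == d) && !b).
          branch 2.1.1 (add !c):
            × closes — contains both c and !c.
          branch 2.1.2 (add ((a == d) && !b)):
            ((a == d) && !b): α-rule — add (a == d), !b.
            !(a == d): β-rule — branch into a, !d  //  !a, d.
              branch 2.1.2.1 (add a, !d):
                (a == d): β-rule — branch into a, d  //  !a, !d.
                  branch 2.1.2.1.1 (add a, d):
                    × closes — contains both d and !d.
                  branch 2.1.2.1.2 (add !a, !d):
                    × closes — contains both a and !a.
              branch 2.1.2.2 (add !a, d):
                × closes — contains both a and !a.
      branch 2.2 (add !!b):
        (!c || ((a == d) && !b)): β-rule — branch into !c  //  ((a == d) && !b).
          branch 2.2.1 (add !c):
            × closes — contains both c and !c.
          branch 2.2.2 (add ((a == d) && !b)):
            ((a == d) && !b): α-rule — add (a == d), !b.
            × closes — contains both b and !b.
All 10 branches close.
Every branch closed, so the negation is unsatisfiable and the formula is valid.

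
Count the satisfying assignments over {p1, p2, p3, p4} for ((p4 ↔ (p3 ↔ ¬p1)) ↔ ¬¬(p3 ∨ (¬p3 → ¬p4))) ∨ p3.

Initial set: {(((p4 ↔ (p3 ↔ ¬p1)) ↔ ¬¬(p3 ∨ (¬p3 → ¬p4))) ∨ p3)}.
(((p4 ↔ (p3 ↔ ¬p1)) ↔ ¬¬(p3 ∨ (¬p3 → ¬p4))) ∨ p3): β-rule — branch into ((p4 ↔ (p3 ↔ ¬p1)) ↔ ¬¬(p3 ∨ (¬p3 → ¬p4)))  //  p3.
  branch 1 (add ((p4 ↔ (p3 ↔ ¬p1)) ↔ ¬¬(p3 ∨ (¬p3 → ¬p4)))):
    ((p4 ↔ (p3 ↔ ¬p1)) ↔ ¬¬(p3 ∨ (¬p3 → ¬p4))): β-rule — branch into (p4 ↔ (p3 ↔ ¬p1)), ¬¬(p3 ∨ (¬p3 → ¬p4))  //  ¬(p4 ↔ (p3 ↔ ¬p1)), ¬¬¬(p3 ∨ (¬p3 → ¬p4)).
      branch 1.1 (add (p4 ↔ (p3 ↔ ¬p1)), ¬¬(p3 ∨ (¬p3 → ¬p4))):
        ¬¬(p3 ∨ (¬p3 → ¬p4)): drop double negation, giving (p3 ∨ (¬p3 → ¬p4)).
        (p4 ↔ (p3 ↔ ¬p1)): β-rule — branch into p4, (p3 ↔ ¬p1)  //  ¬p4, ¬(p3 ↔ ¬p1).
          branch 1.1.1 (add p4, (p3 ↔ ¬p1)):
            (p3 ∨ (¬p3 → ¬p4)): β-rule — branch into p3  //  (¬p3 → ¬p4).
              branch 1.1.1.1 (add p3):
                (p3 ↔ ¬p1): β-rule — branch into p3, ¬p1  //  ¬p3, ¬¬p1.
                  branch 1.1.1.1.1 (add p3, ¬p1):
                    ○ open, literals {p1=0, p3=1, p4=1}.
                  branch 1.1.1.1.2 (add ¬p3, ¬¬p1):
                    × closes — contains both p3 and ¬p3.
              branch 1.1.1.2 (add (¬p3 → ¬p4)):
                (p3 ↔ ¬p1): β-rule — branch into p3, ¬p1  //  ¬p3, ¬¬p1.
                  branch 1.1.1.2.1 (add p3, ¬p1):
                    (¬p3 → ¬p4): β-rule — branch into ¬¬p3  //  ¬p4.
                      branch 1.1.1.2.1.1 (add ¬¬p3):
                        ○ open, literals {p1=0, p3=1, p4=1}.
                      branch 1.1.1.2.1.2 (add ¬p4):
                        × closes — contains both p4 and ¬p4.
                  branch 1.1.1.2.2 (add ¬p3, ¬¬p1):
                    (¬p3 → ¬p4): β-rule — branch into ¬¬p3  //  ¬p4.
                      branch 1.1.1.2.2.1 (add ¬¬p3):
                        × closes — contains both p3 and ¬p3.
                      branch 1.1.1.2.2.2 (add ¬p4):
                        × closes — contains both p4 and ¬p4.
          branch 1.1.2 (add ¬p4, ¬(p3 ↔ ¬p1)):
            (p3 ∨ (¬p3 → ¬p4)): β-rule — branch into p3  //  (¬p3 → ¬p4).
              branch 1.1.2.1 (add p3):
                ¬(p3 ↔ ¬p1): β-rule — branch into p3, ¬¬p1  //  ¬p3, ¬p1.
                  branch 1.1.2.1.1 (add p3, ¬¬p1):
                    ○ open, literals {p1=1, p3=1, p4=0}.
                  branch 1.1.2.1.2 (add ¬p3, ¬p1):
                    × closes — contains both p3 and ¬p3.
              branch 1.1.2.2 (add (¬p3 → ¬p4)):
                ¬(p3 ↔ ¬p1): β-rule — branch into p3, ¬¬p1  //  ¬p3, ¬p1.
                  branch 1.1.2.2.1 (add p3, ¬¬p1):
                    (¬p3 → ¬p4): β-rule — branch into ¬¬p3  //  ¬p4.
                      branch 1.1.2.2.1.1 (add ¬¬p3):
                        ○ open, literals {p1=1, p3=1, p4=0}.
                      branch 1.1.2.2.1.2 (add ¬p4):
                        ○ open, literals {p1=1, p3=1, p4=0}.
                  branch 1.1.2.2.2 (add ¬p3, ¬p1):
                    (¬p3 → ¬p4): β-rule — branch into ¬¬p3  //  ¬p4.
                      branch 1.1.2.2.2.1 (add ¬¬p3):
                        × closes — contains both p3 and ¬p3.
                      branch 1.1.2.2.2.2 (add ¬p4):
                        ○ open, literals {p1=0, p3=0, p4=0}.
      branch 1.2 (add ¬(p4 ↔ (p3 ↔ ¬p1)), ¬¬¬(p3 ∨ (¬p3 → ¬p4))):
        ¬¬¬(p3 ∨ (¬p3 → ¬p4)): drop double negation, giving ¬(p3 ∨ (¬p3 → ¬p4)).
        ¬(p3 ∨ (¬p3 → ¬p4)): α-rule — add ¬p3, ¬(¬p3 → ¬p4).
        ¬(¬p3 → ¬p4): α-rule — add ¬p3, ¬¬p4.
        ¬(p4 ↔ (p3 ↔ ¬p1)): β-rule — branch into p4, ¬(p3 ↔ ¬p1)  //  ¬p4, (p3 ↔ ¬p1).
          branch 1.2.1 (add p4, ¬(p3 ↔ ¬p1)):
            ¬(p3 ↔ ¬p1): β-rule — branch into p3, ¬¬p1  //  ¬p3, ¬p1.
              branch 1.2.1.1 (add p3, ¬¬p1):
                × closes — contains both p3 and ¬p3.
              branch 1.2.1.2 (add ¬p3, ¬p1):
                ○ open, literals {p1=0, p3=0, p4=1}.
          branch 1.2.2 (add ¬p4, (p3 ↔ ¬p1)):
            × closes — contains both p4 and ¬p4.
  branch 2 (add p3):
    ○ open, literals {p3=1}.
8 branches closed, 8 open.
Each open branch fixes some atoms; the unmentioned ones are free. Counting distinct full assignments: branch {p1=0, p3=1, p4=1} (p2) contributes 2 new; branch {p1=0, p3=1, p4=1} (p2) contributes 0 new; branch {p1=1, p3=1, p4=0} (p2) contributes 2 new; branch {p1=1, p3=1, p4=0} (p2) contributes 0 new; branch {p1=1, p3=1, p4=0} (p2) contributes 0 new; branch {p1=0, p3=0, p4=0} (p2) contributes 2 new; branch {p1=0, p3=0, p4=1} (p2) contributes 2 new; branch {p3=1} (p1, p2, p4) contributes 4 new. Total: 12.

12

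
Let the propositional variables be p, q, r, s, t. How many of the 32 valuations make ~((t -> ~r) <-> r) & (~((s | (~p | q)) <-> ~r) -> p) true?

20

Initial set: {(~((t -> ~r) <-> r) & (~((s | (~p | q)) <-> ~r) -> p))}.
(~((t -> ~r) <-> r) & (~((s | (~p | q)) <-> ~r) -> p)): α-rule — add ~((t -> ~r) <-> r), (~((s | (~p | q)) <-> ~r) -> p).
~((t -> ~r) <-> r): β-rule — branch into (t -> ~r), ~r  //  ~(t -> ~r), r.
  branch 1 (add (t -> ~r), ~r):
    (~((s | (~p | q)) <-> ~r) -> p): β-rule — branch into ~~((s | (~p | q)) <-> ~r)  //  p.
      branch 1.1 (add ~~((s | (~p | q)) <-> ~r)):
        (t -> ~r): β-rule — branch into ~t  //  ~r.
          branch 1.1.1 (add ~t):
            ~~((s | (~p | q)) <-> ~r): β-rule — branch into (s | (~p | q)), ~r  //  ~(s | (~p | q)), ~~r.
              branch 1.1.1.1 (add (s | (~p | q)), ~r):
                (s | (~p | q)): β-rule — branch into s  //  (~p | q).
                  branch 1.1.1.1.1 (add s):
                    ○ open, literals {r=0, s=1, t=0}.
                  branch 1.1.1.1.2 (add (~p | q)):
                    (~p | q): β-rule — branch into ~p  //  q.
                      branch 1.1.1.1.2.1 (add ~p):
                        ○ open, literals {p=0, r=0, t=0}.
                      branch 1.1.1.1.2.2 (add q):
                        ○ open, literals {q=1, r=0, t=0}.
              branch 1.1.1.2 (add ~(s | (~p | q)), ~~r):
                × closes — contains both r and ~r.
          branch 1.1.2 (add ~r):
            ~~((s | (~p | q)) <-> ~r): β-rule — branch into (s | (~p | q)), ~r  //  ~(s | (~p | q)), ~~r.
              branch 1.1.2.1 (add (s | (~p | q)), ~r):
                (s | (~p | q)): β-rule — branch into s  //  (~p | q).
                  branch 1.1.2.1.1 (add s):
                    ○ open, literals {r=0, s=1}.
                  branch 1.1.2.1.2 (add (~p | q)):
                    (~p | q): β-rule — branch into ~p  //  q.
                      branch 1.1.2.1.2.1 (add ~p):
                        ○ open, literals {p=0, r=0}.
                      branch 1.1.2.1.2.2 (add q):
                        ○ open, literals {q=1, r=0}.
              branch 1.1.2.2 (add ~(s | (~p | q)), ~~r):
                × closes — contains both r and ~r.
      branch 1.2 (add p):
        (t -> ~r): β-rule — branch into ~t  //  ~r.
          branch 1.2.1 (add ~t):
            ○ open, literals {p=1, r=0, t=0}.
          branch 1.2.2 (add ~r):
            ○ open, literals {p=1, r=0}.
  branch 2 (add ~(t -> ~r), r):
    ~(t -> ~r): α-rule — add t, ~~r.
    (~((s | (~p | q)) <-> ~r) -> p): β-rule — branch into ~~((s | (~p | q)) <-> ~r)  //  p.
      branch 2.1 (add ~~((s | (~p | q)) <-> ~r)):
        ~~((s | (~p | q)) <-> ~r): β-rule — branch into (s | (~p | q)), ~r  //  ~(s | (~p | q)), ~~r.
          branch 2.1.1 (add (s | (~p | q)), ~r):
            × closes — contains both r and ~r.
          branch 2.1.2 (add ~(s | (~p | q)), ~~r):
            ~(s | (~p | q)): α-rule — add ~s, ~(~p | q).
            ~(~p | q): α-rule — add ~~p, ~q.
            ○ open, literals {p=1, q=0, r=1, s=0, t=1}.
      branch 2.2 (add p):
        ○ open, literals {p=1, r=1, t=1}.
3 branches closed, 10 open.
Each open branch fixes some atoms; the unmentioned ones are free. Counting distinct full assignments: branch {r=0, s=1, t=0} (p, q) contributes 4 new; branch {p=0, r=0, t=0} (q, s) contributes 2 new; branch {q=1, r=0, t=0} (p, s) contributes 1 new; branch {r=0, s=1} (p, q, t) contributes 4 new; branch {p=0, r=0} (q, s, t) contributes 2 new; branch {q=1, r=0} (p, s, t) contributes 1 new; branch {p=1, r=0, t=0} (q, s) contributes 1 new; branch {p=1, r=0} (q, s, t) contributes 1 new; branch {p=1, q=0, r=1, s=0, t=1} (none free) contributes 1 new; branch {p=1, r=1, t=1} (q, s) contributes 3 new. Total: 20.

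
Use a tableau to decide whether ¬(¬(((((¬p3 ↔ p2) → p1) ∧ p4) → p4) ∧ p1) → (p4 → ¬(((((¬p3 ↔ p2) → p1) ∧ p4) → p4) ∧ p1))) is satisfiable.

Initial set: {¬(¬(((((¬p3 ↔ p2) → p1) ∧ p4) → p4) ∧ p1) → (p4 → ¬(((((¬p3 ↔ p2) → p1) ∧ p4) → p4) ∧ p1)))}.
¬(¬(((((¬p3 ↔ p2) → p1) ∧ p4) → p4) ∧ p1) → (p4 → ¬(((((¬p3 ↔ p2) → p1) ∧ p4) → p4) ∧ p1))): α-rule — add ¬(((((¬p3 ↔ p2) → p1) ∧ p4) → p4) ∧ p1), ¬(p4 → ¬(((((¬p3 ↔ p2) → p1) ∧ p4) → p4) ∧ p1)).
¬(p4 → ¬(((((¬p3 ↔ p2) → p1) ∧ p4) → p4) ∧ p1)): α-rule — add p4, ¬¬(((((¬p3 ↔ p2) → p1) ∧ p4) → p4) ∧ p1).
¬¬(((((¬p3 ↔ p2) → p1) ∧ p4) → p4) ∧ p1): α-rule — add ((((¬p3 ↔ p2) → p1) ∧ p4) → p4), p1.
¬(((((¬p3 ↔ p2) → p1) ∧ p4) → p4) ∧ p1): β-rule — branch into ¬((((¬p3 ↔ p2) → p1) ∧ p4) → p4)  //  ¬p1.
  branch 1 (add ¬((((¬p3 ↔ p2) → p1) ∧ p4) → p4)):
    ¬((((¬p3 ↔ p2) → p1) ∧ p4) → p4): α-rule — add (((¬p3 ↔ p2) → p1) ∧ p4), ¬p4.
    × closes — contains both p4 and ¬p4.
  branch 2 (add ¬p1):
    × closes — contains both p1 and ¬p1.
All 2 branches close.
Every branch closed; the formula is unsatisfiable.

Unsatisfiable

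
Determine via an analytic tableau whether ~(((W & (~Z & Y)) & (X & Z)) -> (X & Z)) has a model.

Initial set: {~(((W & (~Z & Y)) & (X & Z)) -> (X & Z))}.
~(((W & (~Z & Y)) & (X & Z)) -> (X & Z)): α-rule — add ((W & (~Z & Y)) & (X & Z)), ~(X & Z).
((W & (~Z & Y)) & (X & Z)): α-rule — add (W & (~Z & Y)), (X & Z).
(W & (~Z & Y)): α-rule — add W, (~Z & Y).
(X & Z): α-rule — add X, Z.
(~Z & Y): α-rule — add ~Z, Y.
× closes — contains both Z and ~Z.
All 1 branch closes.
Every branch closed; the formula is unsatisfiable.

Unsatisfiable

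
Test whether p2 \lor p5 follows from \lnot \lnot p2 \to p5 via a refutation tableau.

No

Initial set: {(\lnot \lnot p2 \to p5); \lnot (p2 \lor p5)}.
\lnot (p2 \lor p5): α-rule — add \lnot p2, \lnot p5.
(\lnot \lnot p2 \to p5): β-rule — branch into \lnot \lnot \lnot p2  //  p5.
  branch 1 (add \lnot \lnot \lnot p2):
    \lnot \lnot \lnot p2: drop double negation, giving \lnot p2.
    ○ open, literals {p2=0, p5=0}.
  branch 2 (add p5):
    × closes — contains both p5 and \lnot p5.
1 branch closed, 1 open.
An open branch gives a countermodel: p2=0, p5=0 (unmentioned atoms arbitrary); the premises hold there but the conclusion fails.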